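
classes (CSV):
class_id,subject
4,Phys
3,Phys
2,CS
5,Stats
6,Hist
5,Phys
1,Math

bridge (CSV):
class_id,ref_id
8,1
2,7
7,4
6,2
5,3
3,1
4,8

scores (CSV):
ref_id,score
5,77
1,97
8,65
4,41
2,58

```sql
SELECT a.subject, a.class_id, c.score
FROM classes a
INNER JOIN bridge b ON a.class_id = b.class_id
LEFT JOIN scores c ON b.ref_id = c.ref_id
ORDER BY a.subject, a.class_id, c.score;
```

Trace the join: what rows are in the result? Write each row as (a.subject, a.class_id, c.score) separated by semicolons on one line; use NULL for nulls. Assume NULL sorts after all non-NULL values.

Evaluate left to right. First `classes a INNER JOIN bridge b` on class_id: 6 row(s).
Then LEFT JOIN `scores c` on ref_id: each of those 6 rows is kept; rows whose b.ref_id has no match in c get NULL for c's columns.

(CS, 2, NULL); (Hist, 6, 58); (Phys, 3, 97); (Phys, 4, 65); (Phys, 5, NULL); (Stats, 5, NULL)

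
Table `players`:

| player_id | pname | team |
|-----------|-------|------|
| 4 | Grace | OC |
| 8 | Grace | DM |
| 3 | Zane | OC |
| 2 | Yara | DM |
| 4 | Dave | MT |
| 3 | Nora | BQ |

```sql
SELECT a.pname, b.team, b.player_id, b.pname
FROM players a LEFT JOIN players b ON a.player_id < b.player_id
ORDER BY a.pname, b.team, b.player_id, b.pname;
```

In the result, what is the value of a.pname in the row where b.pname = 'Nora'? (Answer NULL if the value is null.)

Yara

LEFT JOIN keeps every row from `players a`; unmatched rows get NULL for `players b`'s columns.
Matching on a.player_id < b.player_id.
Matched pairs: 13; unmatched a rows kept: 1.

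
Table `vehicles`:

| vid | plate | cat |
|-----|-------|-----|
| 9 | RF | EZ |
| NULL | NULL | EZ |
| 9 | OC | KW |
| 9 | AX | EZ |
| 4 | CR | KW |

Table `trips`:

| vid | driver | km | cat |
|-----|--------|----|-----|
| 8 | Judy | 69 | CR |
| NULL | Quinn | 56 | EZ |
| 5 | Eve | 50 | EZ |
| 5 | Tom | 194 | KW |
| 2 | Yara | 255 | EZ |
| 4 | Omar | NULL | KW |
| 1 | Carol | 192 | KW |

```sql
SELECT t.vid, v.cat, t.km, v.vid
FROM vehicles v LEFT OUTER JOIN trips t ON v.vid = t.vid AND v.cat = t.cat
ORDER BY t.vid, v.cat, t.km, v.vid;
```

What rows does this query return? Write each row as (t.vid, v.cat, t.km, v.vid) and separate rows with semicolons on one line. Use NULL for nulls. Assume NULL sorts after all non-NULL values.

LEFT JOIN keeps every row from `vehicles`; unmatched rows get NULL for `trips`'s columns.
Matching on v.vid = t.vid AND v.cat = t.cat. A NULL in a compared column never satisfies the condition.
Matched pairs: 1; unmatched v rows kept: 4.

(4, KW, NULL, 4); (NULL, EZ, NULL, 9); (NULL, EZ, NULL, 9); (NULL, EZ, NULL, NULL); (NULL, KW, NULL, 9)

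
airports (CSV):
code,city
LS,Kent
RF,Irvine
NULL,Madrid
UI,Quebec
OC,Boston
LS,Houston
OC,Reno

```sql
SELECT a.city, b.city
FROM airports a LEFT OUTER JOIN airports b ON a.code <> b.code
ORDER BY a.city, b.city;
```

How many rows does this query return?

27

LEFT JOIN keeps every row from `airports a`; unmatched rows get NULL for `airports b`'s columns.
Matching on a.code <> b.code. A NULL in a compared column never satisfies the condition.
- a row (code=LS): matches 4 b row(s) → 4 output row(s).
- a row (code=RF): matches 5 b row(s) → 5 output row(s).
- a row (code=NULL): no match → kept, b columns NULL.
- a row (code=UI): matches 5 b row(s) → 5 output row(s).
- a row (code=OC): matches 4 b row(s) → 4 output row(s).
- a row (code=LS): matches 4 b row(s) → 4 output row(s).
- a row (code=OC): matches 4 b row(s) → 4 output row(s).
Total: 26 matched + 1 padded = 27 rows.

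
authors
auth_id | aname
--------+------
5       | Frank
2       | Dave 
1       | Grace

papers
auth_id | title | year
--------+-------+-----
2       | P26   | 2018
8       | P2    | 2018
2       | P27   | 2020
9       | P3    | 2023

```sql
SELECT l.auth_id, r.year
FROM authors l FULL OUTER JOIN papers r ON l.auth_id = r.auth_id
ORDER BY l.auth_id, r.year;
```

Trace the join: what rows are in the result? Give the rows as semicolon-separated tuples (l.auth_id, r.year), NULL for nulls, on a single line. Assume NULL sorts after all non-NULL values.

(1, NULL); (2, 2018); (2, 2020); (5, NULL); (NULL, 2018); (NULL, 2023)

FULL OUTER JOIN keeps every row from both sides; unmatched rows get NULL for the other side's columns.
Matching on l.auth_id = r.auth_id.
- l (auth_id=5) has no partner → padded with NULL.
- l (auth_id=2) pairs with 2 row(s) of r.
- l (auth_id=1) has no partner → padded with NULL.
- 2 r row(s) had no l match → kept, l columns NULL.
After projecting and ordering:
l.auth_id | r.year
1 | NULL
2 | 2018
2 | 2020
5 | NULL
NULL | 2018
NULL | 2023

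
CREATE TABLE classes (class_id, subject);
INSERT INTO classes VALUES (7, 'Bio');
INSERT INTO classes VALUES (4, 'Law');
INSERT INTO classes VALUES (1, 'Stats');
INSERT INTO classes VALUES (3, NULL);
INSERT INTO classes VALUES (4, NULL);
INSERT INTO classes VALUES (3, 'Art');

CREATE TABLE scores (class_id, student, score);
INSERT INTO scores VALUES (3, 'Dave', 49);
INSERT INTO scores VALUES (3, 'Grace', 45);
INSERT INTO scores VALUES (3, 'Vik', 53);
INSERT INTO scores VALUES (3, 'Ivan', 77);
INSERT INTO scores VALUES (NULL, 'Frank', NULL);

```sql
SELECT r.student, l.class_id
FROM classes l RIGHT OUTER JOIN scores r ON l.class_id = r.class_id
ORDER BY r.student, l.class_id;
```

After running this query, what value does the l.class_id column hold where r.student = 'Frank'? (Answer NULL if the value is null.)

NULL

RIGHT JOIN keeps every row from `scores`; unmatched rows get NULL for `classes`'s columns.
Matching on l.class_id = r.class_id. A NULL in a compared column never satisfies the condition.
- l (class_id=7) has no partner in r.
- l (class_id=4) has no partner in r.
- l (class_id=1) has no partner in r.
- l (class_id=3) pairs with 4 row(s) of r.
- l (class_id=4) has no partner in r.
- l (class_id=3) pairs with 4 row(s) of r.
- 1 r row(s) had no l match → kept, l columns NULL.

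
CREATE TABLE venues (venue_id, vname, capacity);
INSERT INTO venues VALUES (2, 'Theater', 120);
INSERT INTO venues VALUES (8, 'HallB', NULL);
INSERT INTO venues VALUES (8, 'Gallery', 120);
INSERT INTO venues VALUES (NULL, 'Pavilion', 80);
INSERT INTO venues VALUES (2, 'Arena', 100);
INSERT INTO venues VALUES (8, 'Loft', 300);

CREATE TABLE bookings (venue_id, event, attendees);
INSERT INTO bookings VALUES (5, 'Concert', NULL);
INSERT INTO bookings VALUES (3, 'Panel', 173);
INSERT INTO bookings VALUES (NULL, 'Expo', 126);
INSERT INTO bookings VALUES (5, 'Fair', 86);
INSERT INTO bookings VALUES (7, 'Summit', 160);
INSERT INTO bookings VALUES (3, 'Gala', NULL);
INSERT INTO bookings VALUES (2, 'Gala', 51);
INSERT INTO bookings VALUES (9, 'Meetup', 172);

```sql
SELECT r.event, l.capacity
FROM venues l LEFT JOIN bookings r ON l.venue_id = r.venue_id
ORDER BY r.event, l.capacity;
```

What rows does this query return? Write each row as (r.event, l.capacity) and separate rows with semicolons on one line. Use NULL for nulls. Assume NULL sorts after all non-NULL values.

(Gala, 100); (Gala, 120); (NULL, 80); (NULL, 120); (NULL, 300); (NULL, NULL)

LEFT JOIN keeps every row from `venues`; unmatched rows get NULL for `bookings`'s columns.
Matching on l.venue_id = r.venue_id. A NULL in a compared column never satisfies the condition.
Matched pairs: 2; unmatched l rows kept: 4.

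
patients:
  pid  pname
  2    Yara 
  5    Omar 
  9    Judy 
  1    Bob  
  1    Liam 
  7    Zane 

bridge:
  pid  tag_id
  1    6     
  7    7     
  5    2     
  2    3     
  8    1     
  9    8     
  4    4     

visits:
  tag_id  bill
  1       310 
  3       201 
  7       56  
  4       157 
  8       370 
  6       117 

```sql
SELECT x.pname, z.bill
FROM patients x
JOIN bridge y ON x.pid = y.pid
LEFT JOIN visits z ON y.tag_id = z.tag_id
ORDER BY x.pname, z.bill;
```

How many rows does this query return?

Step 1 — x INNER JOIN y on pid → 6 row(s).
Then LEFT JOIN `visits z` on tag_id: each of those 6 rows is kept; rows whose y.tag_id has no match in z get NULL for z's columns.
Result: 6 row(s).

6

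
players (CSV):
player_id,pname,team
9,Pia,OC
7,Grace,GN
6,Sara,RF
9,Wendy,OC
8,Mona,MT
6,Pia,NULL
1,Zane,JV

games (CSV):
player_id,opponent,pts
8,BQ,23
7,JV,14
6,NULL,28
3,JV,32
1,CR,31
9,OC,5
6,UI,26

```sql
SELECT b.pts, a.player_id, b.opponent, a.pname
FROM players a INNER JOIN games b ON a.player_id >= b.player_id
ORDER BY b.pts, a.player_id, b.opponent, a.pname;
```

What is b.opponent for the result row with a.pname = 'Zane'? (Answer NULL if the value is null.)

CR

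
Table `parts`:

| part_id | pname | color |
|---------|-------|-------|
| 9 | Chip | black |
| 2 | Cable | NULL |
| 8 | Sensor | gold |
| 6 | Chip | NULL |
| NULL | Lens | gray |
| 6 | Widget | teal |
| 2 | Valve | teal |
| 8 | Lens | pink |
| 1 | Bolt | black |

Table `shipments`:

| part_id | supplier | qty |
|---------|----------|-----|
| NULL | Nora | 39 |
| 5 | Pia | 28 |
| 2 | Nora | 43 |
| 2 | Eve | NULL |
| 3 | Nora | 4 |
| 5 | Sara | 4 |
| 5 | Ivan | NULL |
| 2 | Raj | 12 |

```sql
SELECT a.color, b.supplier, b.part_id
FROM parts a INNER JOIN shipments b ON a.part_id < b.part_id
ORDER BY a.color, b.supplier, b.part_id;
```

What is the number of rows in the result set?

INNER JOIN keeps only pairs where the ON condition holds.
Matching on a.part_id < b.part_id. A NULL in a compared column never satisfies the condition.
Matched pairs: 15.
Total: 15 rows.

15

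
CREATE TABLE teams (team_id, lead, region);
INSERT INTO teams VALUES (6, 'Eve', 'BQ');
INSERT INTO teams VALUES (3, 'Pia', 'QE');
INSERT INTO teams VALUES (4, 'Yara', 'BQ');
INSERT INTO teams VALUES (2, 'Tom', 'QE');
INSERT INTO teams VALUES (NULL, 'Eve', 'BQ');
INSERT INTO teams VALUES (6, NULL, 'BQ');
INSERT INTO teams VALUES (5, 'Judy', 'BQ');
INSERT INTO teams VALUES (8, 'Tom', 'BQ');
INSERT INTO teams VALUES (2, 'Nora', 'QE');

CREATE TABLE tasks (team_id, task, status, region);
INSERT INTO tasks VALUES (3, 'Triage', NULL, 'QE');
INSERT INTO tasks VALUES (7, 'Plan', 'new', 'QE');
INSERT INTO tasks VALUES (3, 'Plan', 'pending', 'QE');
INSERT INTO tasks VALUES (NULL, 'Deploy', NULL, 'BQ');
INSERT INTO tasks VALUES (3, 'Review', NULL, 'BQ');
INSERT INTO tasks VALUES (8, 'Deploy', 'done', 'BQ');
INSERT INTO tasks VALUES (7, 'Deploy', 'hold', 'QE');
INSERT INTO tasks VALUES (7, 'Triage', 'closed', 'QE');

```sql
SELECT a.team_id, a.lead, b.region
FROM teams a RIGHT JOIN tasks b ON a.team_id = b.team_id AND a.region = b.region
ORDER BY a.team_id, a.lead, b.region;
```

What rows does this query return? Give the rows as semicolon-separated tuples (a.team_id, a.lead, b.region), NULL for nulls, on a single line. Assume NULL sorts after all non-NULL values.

(3, Pia, QE); (3, Pia, QE); (8, Tom, BQ); (NULL, NULL, BQ); (NULL, NULL, BQ); (NULL, NULL, QE); (NULL, NULL, QE); (NULL, NULL, QE)

RIGHT JOIN keeps every row from `tasks`; unmatched rows get NULL for `teams`'s columns.
Matching on a.team_id = b.team_id AND a.region = b.region. A NULL in a compared column never satisfies the condition.
- a[0] team_id=6, region=BQ → no match.
- a[1] team_id=3, region=QE → 2 match(es) in b → 2 row(s).
- a[2] team_id=4, region=BQ → no match.
- a[3] team_id=2, region=QE → no match.
- a[4] team_id=NULL, region=BQ → no match.
- a[5] team_id=6, region=BQ → no match.
- a[6] team_id=5, region=BQ → no match.
- a[7] team_id=8, region=BQ → 1 match(es) in b → 1 row(s).
- a[8] team_id=2, region=QE → no match.
- plus 5 unmatched b row(s), each kept with NULL a columns.
After projecting and ordering:
a.team_id | a.lead | b.region
3 | Pia | QE
3 | Pia | QE
8 | Tom | BQ
NULL | NULL | BQ
NULL | NULL | BQ
NULL | NULL | QE
NULL | NULL | QE
NULL | NULL | QE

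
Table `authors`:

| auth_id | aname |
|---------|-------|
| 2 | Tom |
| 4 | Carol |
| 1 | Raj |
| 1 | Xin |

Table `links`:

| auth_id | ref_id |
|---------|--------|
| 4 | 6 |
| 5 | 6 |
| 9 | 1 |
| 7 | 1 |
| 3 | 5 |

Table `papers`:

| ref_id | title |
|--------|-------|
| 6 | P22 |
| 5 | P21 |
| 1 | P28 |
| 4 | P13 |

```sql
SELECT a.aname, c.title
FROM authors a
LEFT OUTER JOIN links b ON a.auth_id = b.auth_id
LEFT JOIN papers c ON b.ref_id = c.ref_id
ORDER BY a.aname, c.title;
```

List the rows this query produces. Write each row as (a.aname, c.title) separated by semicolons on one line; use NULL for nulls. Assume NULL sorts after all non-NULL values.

Evaluate left to right. First `authors a LEFT JOIN links b` on auth_id: 4 row(s).
Then LEFT JOIN `papers c` on ref_id: each of those 4 rows is kept; rows whose b.ref_id has no match in c get NULL for c's columns.

(Carol, P22); (Raj, NULL); (Tom, NULL); (Xin, NULL)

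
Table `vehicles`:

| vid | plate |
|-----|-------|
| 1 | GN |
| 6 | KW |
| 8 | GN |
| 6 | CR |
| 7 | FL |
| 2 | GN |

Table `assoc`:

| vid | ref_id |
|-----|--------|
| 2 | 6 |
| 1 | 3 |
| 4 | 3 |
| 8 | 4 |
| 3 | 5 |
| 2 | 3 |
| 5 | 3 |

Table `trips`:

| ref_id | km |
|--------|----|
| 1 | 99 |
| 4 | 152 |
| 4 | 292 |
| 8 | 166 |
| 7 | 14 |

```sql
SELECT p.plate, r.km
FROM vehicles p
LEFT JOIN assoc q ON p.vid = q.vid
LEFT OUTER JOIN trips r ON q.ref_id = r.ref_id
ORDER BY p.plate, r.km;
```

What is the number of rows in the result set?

8

Evaluate left to right. First `vehicles p LEFT JOIN assoc q` on vid: 7 row(s).
Then LEFT JOIN `trips r` on ref_id: each of those 7 rows is kept; rows whose q.ref_id has no match in r get NULL for r's columns.
Result: 8 row(s).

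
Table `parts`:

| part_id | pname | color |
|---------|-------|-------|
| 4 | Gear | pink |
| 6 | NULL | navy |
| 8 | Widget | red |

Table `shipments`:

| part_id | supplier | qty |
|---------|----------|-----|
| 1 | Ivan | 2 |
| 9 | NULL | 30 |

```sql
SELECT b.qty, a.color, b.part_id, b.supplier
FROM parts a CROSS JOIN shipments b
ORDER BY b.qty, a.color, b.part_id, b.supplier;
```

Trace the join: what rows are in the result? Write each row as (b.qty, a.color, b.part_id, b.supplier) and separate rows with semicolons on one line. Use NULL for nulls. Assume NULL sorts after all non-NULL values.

CROSS JOIN pairs every row of `parts` with every row of `shipments`: 3 × 2 = 6 rows.
After projecting and ordering:
b.qty | a.color | b.part_id | b.supplier
2 | navy | 1 | Ivan
2 | pink | 1 | Ivan
2 | red | 1 | Ivan
30 | navy | 9 | NULL
30 | pink | 9 | NULL
30 | red | 9 | NULL

(2, navy, 1, Ivan); (2, pink, 1, Ivan); (2, red, 1, Ivan); (30, navy, 9, NULL); (30, pink, 9, NULL); (30, red, 9, NULL)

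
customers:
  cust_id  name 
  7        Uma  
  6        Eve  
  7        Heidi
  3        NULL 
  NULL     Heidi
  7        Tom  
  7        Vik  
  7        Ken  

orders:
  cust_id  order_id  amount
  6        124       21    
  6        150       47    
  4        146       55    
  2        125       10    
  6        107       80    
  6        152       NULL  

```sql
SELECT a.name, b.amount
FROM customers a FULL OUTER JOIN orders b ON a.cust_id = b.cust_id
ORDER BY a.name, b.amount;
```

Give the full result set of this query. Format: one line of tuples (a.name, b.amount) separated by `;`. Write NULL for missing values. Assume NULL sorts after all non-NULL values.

(Eve, 21); (Eve, 47); (Eve, 80); (Eve, NULL); (Heidi, NULL); (Heidi, NULL); (Ken, NULL); (Tom, NULL); (Uma, NULL); (Vik, NULL); (NULL, 10); (NULL, 55); (NULL, NULL)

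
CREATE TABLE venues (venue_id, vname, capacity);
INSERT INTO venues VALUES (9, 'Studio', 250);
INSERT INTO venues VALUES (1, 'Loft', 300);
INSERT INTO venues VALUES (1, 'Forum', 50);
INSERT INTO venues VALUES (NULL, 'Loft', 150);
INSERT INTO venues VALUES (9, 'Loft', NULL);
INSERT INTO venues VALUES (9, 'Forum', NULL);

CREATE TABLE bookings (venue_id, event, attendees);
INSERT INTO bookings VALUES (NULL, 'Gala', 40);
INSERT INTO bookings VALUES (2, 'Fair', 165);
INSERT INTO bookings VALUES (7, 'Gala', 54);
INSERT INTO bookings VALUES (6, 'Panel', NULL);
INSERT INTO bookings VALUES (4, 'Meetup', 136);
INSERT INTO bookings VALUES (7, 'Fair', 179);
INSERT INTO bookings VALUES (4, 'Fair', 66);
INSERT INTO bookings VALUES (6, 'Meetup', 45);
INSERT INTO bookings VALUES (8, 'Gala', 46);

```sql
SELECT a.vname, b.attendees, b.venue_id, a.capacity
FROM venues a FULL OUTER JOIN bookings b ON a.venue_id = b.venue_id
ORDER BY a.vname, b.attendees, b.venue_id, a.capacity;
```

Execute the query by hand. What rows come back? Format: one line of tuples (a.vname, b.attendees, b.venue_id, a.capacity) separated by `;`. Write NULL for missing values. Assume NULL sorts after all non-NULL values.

FULL OUTER JOIN keeps every row from both sides; unmatched rows get NULL for the other side's columns.
Matching on a.venue_id = b.venue_id. A NULL in a compared column never satisfies the condition.
- venue_id=9: no b row matches, row kept with b columns NULL.
- venue_id=1: no b row matches, row kept with b columns NULL.
- venue_id=1: no b row matches, row kept with b columns NULL.
- venue_id=NULL: no b row matches, row kept with b columns NULL.
- venue_id=9: no b row matches, row kept with b columns NULL.
- venue_id=9: no b row matches, row kept with b columns NULL.
- 9 row(s) from b found no a partner → padded with NULL.

(Forum, NULL, NULL, 50); (Forum, NULL, NULL, NULL); (Loft, NULL, NULL, 150); (Loft, NULL, NULL, 300); (Loft, NULL, NULL, NULL); (Studio, NULL, NULL, 250); (NULL, 40, NULL, NULL); (NULL, 45, 6, NULL); (NULL, 46, 8, NULL); (NULL, 54, 7, NULL); (NULL, 66, 4, NULL); (NULL, 136, 4, NULL); (NULL, 165, 2, NULL); (NULL, 179, 7, NULL); (NULL, NULL, 6, NULL)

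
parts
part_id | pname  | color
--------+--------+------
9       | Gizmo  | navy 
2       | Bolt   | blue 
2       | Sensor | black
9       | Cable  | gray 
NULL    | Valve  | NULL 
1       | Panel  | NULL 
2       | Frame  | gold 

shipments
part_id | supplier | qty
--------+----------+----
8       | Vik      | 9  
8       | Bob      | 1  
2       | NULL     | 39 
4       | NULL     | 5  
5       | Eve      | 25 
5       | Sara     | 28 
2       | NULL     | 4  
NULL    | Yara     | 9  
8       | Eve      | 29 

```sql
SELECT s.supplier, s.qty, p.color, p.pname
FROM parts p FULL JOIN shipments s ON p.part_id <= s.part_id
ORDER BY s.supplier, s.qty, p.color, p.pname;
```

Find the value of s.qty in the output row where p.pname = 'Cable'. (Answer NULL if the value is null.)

NULL

FULL OUTER JOIN keeps every row from both sides; unmatched rows get NULL for the other side's columns.
Matching on p.part_id <= s.part_id. A NULL in a compared column never satisfies the condition.
- p (part_id=9) has no partner → padded with NULL.
- p (part_id=2) pairs with 8 row(s) of s.
- p (part_id=2) pairs with 8 row(s) of s.
- p (part_id=9) has no partner → padded with NULL.
- p (part_id=NULL) has no partner → padded with NULL.
- p (part_id=1) pairs with 8 row(s) of s.
- p (part_id=2) pairs with 8 row(s) of s.
- plus 1 unmatched s row(s), each kept with NULL p columns.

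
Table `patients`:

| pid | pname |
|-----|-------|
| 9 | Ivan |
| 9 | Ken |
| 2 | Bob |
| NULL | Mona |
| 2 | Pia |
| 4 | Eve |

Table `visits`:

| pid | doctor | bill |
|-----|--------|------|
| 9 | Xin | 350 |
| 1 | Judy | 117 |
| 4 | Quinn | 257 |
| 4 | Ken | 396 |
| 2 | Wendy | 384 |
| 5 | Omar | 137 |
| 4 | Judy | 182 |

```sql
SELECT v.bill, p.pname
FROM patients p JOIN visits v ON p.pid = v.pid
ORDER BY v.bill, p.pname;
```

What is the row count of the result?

7

INNER JOIN keeps only pairs where the ON condition holds.
Matching on p.pid = v.pid. A NULL in a compared column never satisfies the condition.
Matched pairs: 7.
Total: 7 rows.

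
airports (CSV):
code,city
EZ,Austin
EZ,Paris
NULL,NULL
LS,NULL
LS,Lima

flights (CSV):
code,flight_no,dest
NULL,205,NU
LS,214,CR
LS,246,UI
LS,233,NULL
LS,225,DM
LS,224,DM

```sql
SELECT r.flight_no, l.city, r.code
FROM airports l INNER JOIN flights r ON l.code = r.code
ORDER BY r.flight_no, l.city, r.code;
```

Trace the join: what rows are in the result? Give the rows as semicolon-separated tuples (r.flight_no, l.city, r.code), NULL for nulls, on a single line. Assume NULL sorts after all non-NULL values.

(214, Lima, LS); (214, NULL, LS); (224, Lima, LS); (224, NULL, LS); (225, Lima, LS); (225, NULL, LS); (233, Lima, LS); (233, NULL, LS); (246, Lima, LS); (246, NULL, LS)

INNER JOIN keeps only pairs where the ON condition holds.
Matching on l.code = r.code. A NULL in a compared column never satisfies the condition.
Matched pairs: 10.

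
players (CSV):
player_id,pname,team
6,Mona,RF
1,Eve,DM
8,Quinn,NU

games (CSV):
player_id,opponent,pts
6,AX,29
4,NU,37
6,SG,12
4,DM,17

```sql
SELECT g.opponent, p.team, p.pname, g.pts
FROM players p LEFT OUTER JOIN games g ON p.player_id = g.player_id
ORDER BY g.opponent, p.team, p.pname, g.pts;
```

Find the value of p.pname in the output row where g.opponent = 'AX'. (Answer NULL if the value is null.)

Mona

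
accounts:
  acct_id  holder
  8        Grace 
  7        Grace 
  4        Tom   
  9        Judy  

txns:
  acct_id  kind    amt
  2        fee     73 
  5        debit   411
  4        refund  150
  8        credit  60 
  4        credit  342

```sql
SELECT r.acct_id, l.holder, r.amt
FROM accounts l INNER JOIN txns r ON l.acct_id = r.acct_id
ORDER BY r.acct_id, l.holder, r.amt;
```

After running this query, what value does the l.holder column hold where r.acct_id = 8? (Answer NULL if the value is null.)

Grace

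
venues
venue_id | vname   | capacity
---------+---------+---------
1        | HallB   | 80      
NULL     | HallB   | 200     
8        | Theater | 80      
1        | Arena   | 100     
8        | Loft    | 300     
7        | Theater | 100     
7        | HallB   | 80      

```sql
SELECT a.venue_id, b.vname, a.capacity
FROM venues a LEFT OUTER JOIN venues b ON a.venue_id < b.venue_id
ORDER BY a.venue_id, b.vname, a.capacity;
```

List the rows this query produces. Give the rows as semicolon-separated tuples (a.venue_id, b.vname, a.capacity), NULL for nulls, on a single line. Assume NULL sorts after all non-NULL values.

(1, HallB, 80); (1, HallB, 100); (1, Loft, 80); (1, Loft, 100); (1, Theater, 80); (1, Theater, 80); (1, Theater, 100); (1, Theater, 100); (7, Loft, 80); (7, Loft, 100); (7, Theater, 80); (7, Theater, 100); (8, NULL, 80); (8, NULL, 300); (NULL, NULL, 200)

LEFT JOIN keeps every row from `venues a`; unmatched rows get NULL for `venues b`'s columns.
Matching on a.venue_id < b.venue_id. A NULL in a compared column never satisfies the condition.
- venue_id=1: 4 matching b row(s), so 4 row(s) emitted.
- venue_id=NULL: no b row matches, row kept with b columns NULL.
- venue_id=8: no b row matches, row kept with b columns NULL.
- venue_id=1: 4 matching b row(s), so 4 row(s) emitted.
- venue_id=8: no b row matches, row kept with b columns NULL.
- venue_id=7: 2 matching b row(s), so 2 row(s) emitted.
- venue_id=7: 2 matching b row(s), so 2 row(s) emitted.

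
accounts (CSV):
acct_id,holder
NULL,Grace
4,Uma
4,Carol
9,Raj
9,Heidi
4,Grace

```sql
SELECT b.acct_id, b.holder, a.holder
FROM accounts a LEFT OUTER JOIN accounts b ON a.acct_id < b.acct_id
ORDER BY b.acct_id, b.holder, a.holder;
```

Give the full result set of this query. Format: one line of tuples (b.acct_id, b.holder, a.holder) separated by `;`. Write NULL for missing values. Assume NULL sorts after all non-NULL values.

(9, Heidi, Carol); (9, Heidi, Grace); (9, Heidi, Uma); (9, Raj, Carol); (9, Raj, Grace); (9, Raj, Uma); (NULL, NULL, Grace); (NULL, NULL, Heidi); (NULL, NULL, Raj)

LEFT JOIN keeps every row from `accounts a`; unmatched rows get NULL for `accounts b`'s columns.
Matching on a.acct_id < b.acct_id. A NULL in a compared column never satisfies the condition.
- a[0] acct_id=NULL → no match; kept with NULLs on the b side.
- a[1] acct_id=4 → 2 match(es) in b → 2 row(s).
- a[2] acct_id=4 → 2 match(es) in b → 2 row(s).
- a[3] acct_id=9 → no match; kept with NULLs on the b side.
- a[4] acct_id=9 → no match; kept with NULLs on the b side.
- a[5] acct_id=4 → 2 match(es) in b → 2 row(s).
After projecting and ordering:
b.acct_id | b.holder | a.holder
9 | Heidi | Carol
9 | Heidi | Grace
9 | Heidi | Uma
9 | Raj | Carol
9 | Raj | Grace
9 | Raj | Uma
NULL | NULL | Grace
NULL | NULL | Heidi
NULL | NULL | Raj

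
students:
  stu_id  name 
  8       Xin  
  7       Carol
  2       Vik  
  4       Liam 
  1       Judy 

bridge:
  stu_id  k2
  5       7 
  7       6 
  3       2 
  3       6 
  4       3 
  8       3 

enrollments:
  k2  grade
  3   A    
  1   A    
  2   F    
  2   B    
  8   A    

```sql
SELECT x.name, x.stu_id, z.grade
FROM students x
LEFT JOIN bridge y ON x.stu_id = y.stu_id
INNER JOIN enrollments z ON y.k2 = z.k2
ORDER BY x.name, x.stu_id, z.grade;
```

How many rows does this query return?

Joins associate left-to-right: students LEFT JOIN bridge on stu_id gives 5 intermediate row(s).
Then INNER JOIN `enrollments z` on k2: keep only rows whose y.k2 appears in z.
Result: 2 row(s).

2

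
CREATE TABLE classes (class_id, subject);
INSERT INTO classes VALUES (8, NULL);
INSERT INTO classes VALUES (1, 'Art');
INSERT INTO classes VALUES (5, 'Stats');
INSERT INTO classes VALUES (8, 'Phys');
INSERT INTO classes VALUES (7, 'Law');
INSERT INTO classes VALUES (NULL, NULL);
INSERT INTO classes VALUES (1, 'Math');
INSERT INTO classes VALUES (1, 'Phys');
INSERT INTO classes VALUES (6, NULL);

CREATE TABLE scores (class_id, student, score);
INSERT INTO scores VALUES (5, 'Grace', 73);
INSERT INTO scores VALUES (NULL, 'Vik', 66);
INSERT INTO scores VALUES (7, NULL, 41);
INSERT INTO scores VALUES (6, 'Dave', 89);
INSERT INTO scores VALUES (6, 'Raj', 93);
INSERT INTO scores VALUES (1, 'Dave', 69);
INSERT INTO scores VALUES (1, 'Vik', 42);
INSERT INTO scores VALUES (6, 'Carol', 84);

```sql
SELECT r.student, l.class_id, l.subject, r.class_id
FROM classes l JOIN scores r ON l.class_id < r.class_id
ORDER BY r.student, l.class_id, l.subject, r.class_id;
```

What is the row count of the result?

20

INNER JOIN keeps only pairs where the ON condition holds.
Matching on l.class_id < r.class_id. A NULL in a compared column never satisfies the condition.
- l row (class_id=8): no match → dropped.
- l row (class_id=1): matches 5 r row(s) → 5 output row(s).
- l row (class_id=5): matches 4 r row(s) → 4 output row(s).
- l row (class_id=8): no match → dropped.
- l row (class_id=7): no match → dropped.
- l row (class_id=NULL): no match → dropped.
- l row (class_id=1): matches 5 r row(s) → 5 output row(s).
- l row (class_id=1): matches 5 r row(s) → 5 output row(s).
- l row (class_id=6): matches 1 r row(s) → 1 output row(s).
Total: 20 rows.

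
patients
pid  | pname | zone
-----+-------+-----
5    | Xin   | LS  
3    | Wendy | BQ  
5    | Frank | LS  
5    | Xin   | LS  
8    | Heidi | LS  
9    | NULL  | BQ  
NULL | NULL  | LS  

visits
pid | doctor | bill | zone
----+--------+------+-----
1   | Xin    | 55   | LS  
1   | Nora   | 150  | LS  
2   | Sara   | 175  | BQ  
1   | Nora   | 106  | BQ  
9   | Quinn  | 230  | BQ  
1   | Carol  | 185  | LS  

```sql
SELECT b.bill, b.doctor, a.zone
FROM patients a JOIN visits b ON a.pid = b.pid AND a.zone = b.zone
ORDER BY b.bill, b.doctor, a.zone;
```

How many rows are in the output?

INNER JOIN keeps only pairs where the ON condition holds.
Matching on a.pid = b.pid AND a.zone = b.zone. A NULL in a compared column never satisfies the condition.
- pid=5, zone=LS: no matching b row, dropped.
- pid=3, zone=BQ: no matching b row, dropped.
- pid=5, zone=LS: no matching b row, dropped.
- pid=5, zone=LS: no matching b row, dropped.
- pid=8, zone=LS: no matching b row, dropped.
- pid=9, zone=BQ: 1 matching b row(s), so 1 row(s) emitted.
- pid=NULL, zone=LS: no matching b row, dropped.
Total: 1 rows.

1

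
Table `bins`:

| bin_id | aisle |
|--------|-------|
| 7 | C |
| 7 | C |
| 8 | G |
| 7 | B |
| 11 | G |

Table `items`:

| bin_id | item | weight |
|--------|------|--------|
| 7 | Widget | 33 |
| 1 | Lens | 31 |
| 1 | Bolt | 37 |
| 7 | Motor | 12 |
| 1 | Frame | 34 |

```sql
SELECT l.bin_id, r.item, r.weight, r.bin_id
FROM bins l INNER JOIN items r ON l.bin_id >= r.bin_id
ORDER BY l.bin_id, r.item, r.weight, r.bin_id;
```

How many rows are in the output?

25

INNER JOIN keeps only pairs where the ON condition holds.
Matching on l.bin_id >= r.bin_id.
- l row (bin_id=7): matches 5 r row(s) → 5 output row(s).
- l row (bin_id=7): matches 5 r row(s) → 5 output row(s).
- l row (bin_id=8): matches 5 r row(s) → 5 output row(s).
- l row (bin_id=7): matches 5 r row(s) → 5 output row(s).
- l row (bin_id=11): matches 5 r row(s) → 5 output row(s).
Total: 25 rows.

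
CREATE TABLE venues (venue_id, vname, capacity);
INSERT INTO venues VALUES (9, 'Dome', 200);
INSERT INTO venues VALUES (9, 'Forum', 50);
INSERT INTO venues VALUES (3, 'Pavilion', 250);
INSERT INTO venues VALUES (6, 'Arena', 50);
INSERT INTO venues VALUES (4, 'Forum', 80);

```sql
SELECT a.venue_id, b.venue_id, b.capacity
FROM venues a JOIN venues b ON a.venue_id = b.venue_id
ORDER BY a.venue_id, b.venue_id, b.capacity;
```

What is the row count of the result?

INNER JOIN keeps only pairs where the ON condition holds.
Matching on a.venue_id = b.venue_id.
- a (venue_id=9) pairs with 2 row(s) of b.
- a (venue_id=9) pairs with 2 row(s) of b.
- a (venue_id=3) pairs with 1 row(s) of b.
- a (venue_id=6) pairs with 1 row(s) of b.
- a (venue_id=4) pairs with 1 row(s) of b.
Total: 7 rows.

7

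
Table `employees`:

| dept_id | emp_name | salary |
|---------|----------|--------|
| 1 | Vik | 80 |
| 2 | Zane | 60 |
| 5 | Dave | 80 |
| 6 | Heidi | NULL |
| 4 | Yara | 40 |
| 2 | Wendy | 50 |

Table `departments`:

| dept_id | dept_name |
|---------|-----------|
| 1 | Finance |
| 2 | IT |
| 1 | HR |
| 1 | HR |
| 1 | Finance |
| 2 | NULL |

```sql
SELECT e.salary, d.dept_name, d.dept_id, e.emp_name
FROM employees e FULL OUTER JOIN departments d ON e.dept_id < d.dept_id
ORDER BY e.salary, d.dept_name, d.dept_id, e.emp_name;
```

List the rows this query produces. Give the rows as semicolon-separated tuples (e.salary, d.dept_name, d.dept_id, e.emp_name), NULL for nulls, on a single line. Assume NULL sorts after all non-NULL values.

(40, NULL, NULL, Yara); (50, NULL, NULL, Wendy); (60, NULL, NULL, Zane); (80, IT, 2, Vik); (80, NULL, 2, Vik); (80, NULL, NULL, Dave); (NULL, Finance, 1, NULL); (NULL, Finance, 1, NULL); (NULL, HR, 1, NULL); (NULL, HR, 1, NULL); (NULL, NULL, NULL, Heidi)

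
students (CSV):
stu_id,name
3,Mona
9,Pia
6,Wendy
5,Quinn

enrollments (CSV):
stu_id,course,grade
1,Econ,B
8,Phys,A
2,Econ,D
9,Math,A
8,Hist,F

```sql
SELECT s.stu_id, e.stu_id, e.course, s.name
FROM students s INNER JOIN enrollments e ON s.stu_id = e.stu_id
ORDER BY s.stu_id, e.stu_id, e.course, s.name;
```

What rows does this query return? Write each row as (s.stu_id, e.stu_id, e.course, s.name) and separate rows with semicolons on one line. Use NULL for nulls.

INNER JOIN keeps only pairs where the ON condition holds.
Matching on s.stu_id = e.stu_id.
Matched pairs: 1.

(9, 9, Math, Pia)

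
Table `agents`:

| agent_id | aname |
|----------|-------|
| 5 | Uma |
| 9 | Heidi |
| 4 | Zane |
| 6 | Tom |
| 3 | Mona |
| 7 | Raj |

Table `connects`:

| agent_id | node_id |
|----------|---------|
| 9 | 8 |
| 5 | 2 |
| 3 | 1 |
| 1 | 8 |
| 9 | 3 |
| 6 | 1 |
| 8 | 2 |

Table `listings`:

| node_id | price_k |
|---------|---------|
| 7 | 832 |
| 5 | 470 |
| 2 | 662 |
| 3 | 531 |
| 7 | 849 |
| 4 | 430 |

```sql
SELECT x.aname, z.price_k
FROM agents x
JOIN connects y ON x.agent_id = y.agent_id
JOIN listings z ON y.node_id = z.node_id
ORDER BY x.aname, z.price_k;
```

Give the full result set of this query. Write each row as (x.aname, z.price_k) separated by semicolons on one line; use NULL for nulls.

(Heidi, 531); (Uma, 662)

Joins associate left-to-right: agents INNER JOIN connects on agent_id gives 5 intermediate row(s).
Then INNER JOIN `listings z` on node_id: keep only rows whose y.node_id appears in z.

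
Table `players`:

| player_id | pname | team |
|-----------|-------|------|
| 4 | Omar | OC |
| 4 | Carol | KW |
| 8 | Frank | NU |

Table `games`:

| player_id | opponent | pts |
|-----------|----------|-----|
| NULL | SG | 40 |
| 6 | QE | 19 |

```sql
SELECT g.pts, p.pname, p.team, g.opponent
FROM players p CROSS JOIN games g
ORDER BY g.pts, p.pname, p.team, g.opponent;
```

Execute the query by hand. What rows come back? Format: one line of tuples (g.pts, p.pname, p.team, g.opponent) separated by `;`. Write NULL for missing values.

(19, Carol, KW, QE); (19, Frank, NU, QE); (19, Omar, OC, QE); (40, Carol, KW, SG); (40, Frank, NU, SG); (40, Omar, OC, SG)

CROSS JOIN pairs every row of `players` with every row of `games`: 3 × 2 = 6 rows.
After projecting and ordering:
g.pts | p.pname | p.team | g.opponent
19 | Carol | KW | QE
19 | Frank | NU | QE
19 | Omar | OC | QE
40 | Carol | KW | SG
40 | Frank | NU | SG
40 | Omar | OC | SG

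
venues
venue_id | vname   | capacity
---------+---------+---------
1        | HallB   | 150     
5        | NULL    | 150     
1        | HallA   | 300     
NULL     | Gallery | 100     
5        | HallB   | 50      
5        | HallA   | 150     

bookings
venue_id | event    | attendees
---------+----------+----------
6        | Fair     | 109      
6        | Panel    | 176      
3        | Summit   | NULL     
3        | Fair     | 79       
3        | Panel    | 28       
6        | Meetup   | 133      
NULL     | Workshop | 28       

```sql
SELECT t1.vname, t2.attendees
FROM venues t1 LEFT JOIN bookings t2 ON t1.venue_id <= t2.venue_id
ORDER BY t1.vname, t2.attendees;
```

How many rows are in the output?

22

LEFT JOIN keeps every row from `venues`; unmatched rows get NULL for `bookings`'s columns.
Matching on t1.venue_id <= t2.venue_id. A NULL in a compared column never satisfies the condition.
- t1 (venue_id=1) pairs with 6 row(s) of t2.
- t1 (venue_id=5) pairs with 3 row(s) of t2.
- t1 (venue_id=1) pairs with 6 row(s) of t2.
- t1 (venue_id=NULL) has no partner → padded with NULL.
- t1 (venue_id=5) pairs with 3 row(s) of t2.
- t1 (venue_id=5) pairs with 3 row(s) of t2.
Total: 21 matched + 1 padded = 22 rows.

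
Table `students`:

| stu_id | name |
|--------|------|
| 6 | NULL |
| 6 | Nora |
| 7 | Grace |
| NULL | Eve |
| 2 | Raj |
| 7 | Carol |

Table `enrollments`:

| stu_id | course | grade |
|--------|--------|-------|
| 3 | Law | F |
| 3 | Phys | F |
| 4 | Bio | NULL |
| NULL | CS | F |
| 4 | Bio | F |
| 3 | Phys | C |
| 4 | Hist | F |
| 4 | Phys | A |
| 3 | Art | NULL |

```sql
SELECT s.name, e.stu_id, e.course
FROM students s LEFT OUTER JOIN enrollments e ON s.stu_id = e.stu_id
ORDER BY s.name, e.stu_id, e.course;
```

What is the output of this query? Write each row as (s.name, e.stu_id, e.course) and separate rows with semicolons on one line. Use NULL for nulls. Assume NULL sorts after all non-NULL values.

(Carol, NULL, NULL); (Eve, NULL, NULL); (Grace, NULL, NULL); (Nora, NULL, NULL); (Raj, NULL, NULL); (NULL, NULL, NULL)

LEFT JOIN keeps every row from `students`; unmatched rows get NULL for `enrollments`'s columns.
Matching on s.stu_id = e.stu_id. A NULL in a compared column never satisfies the condition.
- s[0] stu_id=6 → no match; kept with NULLs on the e side.
- s[1] stu_id=6 → no match; kept with NULLs on the e side.
- s[2] stu_id=7 → no match; kept with NULLs on the e side.
- s[3] stu_id=NULL → no match; kept with NULLs on the e side.
- s[4] stu_id=2 → no match; kept with NULLs on the e side.
- s[5] stu_id=7 → no match; kept with NULLs on the e side.
After projecting and ordering:
s.name | e.stu_id | e.course
Carol | NULL | NULL
Eve | NULL | NULL
Grace | NULL | NULL
Nora | NULL | NULL
Raj | NULL | NULL
NULL | NULL | NULL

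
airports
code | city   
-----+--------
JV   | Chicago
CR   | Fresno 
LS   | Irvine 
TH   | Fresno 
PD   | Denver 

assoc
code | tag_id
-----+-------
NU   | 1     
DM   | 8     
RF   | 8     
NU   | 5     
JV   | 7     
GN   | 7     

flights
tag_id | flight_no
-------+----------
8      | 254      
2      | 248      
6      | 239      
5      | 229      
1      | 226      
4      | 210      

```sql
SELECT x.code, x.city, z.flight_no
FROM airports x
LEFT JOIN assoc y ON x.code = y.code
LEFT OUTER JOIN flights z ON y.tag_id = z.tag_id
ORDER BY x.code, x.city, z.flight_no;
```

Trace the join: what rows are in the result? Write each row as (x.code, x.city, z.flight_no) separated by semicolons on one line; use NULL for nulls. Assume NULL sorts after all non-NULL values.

(CR, Fresno, NULL); (JV, Chicago, NULL); (LS, Irvine, NULL); (PD, Denver, NULL); (TH, Fresno, NULL)

Step 1 — x LEFT JOIN y on code → 5 row(s).
Then LEFT JOIN `flights z` on tag_id: each of those 5 rows is kept; rows whose y.tag_id has no match in z get NULL for z's columns.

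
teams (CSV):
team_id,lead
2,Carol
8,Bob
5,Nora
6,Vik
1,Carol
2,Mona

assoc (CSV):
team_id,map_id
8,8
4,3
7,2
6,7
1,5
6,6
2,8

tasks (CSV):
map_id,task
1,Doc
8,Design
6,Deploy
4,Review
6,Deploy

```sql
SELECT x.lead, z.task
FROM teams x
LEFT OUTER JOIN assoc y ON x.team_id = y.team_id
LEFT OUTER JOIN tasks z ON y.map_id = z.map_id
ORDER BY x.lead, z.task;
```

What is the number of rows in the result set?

8

Evaluate left to right. First `teams x LEFT JOIN assoc y` on team_id: 7 row(s).
Then LEFT JOIN `tasks z` on map_id: each of those 7 rows is kept; rows whose y.map_id has no match in z get NULL for z's columns.
Result: 8 row(s).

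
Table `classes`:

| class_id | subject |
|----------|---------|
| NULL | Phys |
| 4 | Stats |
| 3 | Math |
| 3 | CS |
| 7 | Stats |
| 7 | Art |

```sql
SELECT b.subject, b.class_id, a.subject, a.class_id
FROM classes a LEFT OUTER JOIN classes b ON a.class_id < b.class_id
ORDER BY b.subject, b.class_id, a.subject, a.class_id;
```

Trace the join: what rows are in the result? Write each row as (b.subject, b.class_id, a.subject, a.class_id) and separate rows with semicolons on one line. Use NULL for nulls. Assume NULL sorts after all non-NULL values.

LEFT JOIN keeps every row from `classes a`; unmatched rows get NULL for `classes b`'s columns.
Matching on a.class_id < b.class_id. A NULL in a compared column never satisfies the condition.
- class_id=NULL: no b row matches, row kept with b columns NULL.
- class_id=4: 2 matching b row(s), so 2 row(s) emitted.
- class_id=3: 3 matching b row(s), so 3 row(s) emitted.
- class_id=3: 3 matching b row(s), so 3 row(s) emitted.
- class_id=7: no b row matches, row kept with b columns NULL.
- class_id=7: no b row matches, row kept with b columns NULL.

(Art, 7, CS, 3); (Art, 7, Math, 3); (Art, 7, Stats, 4); (Stats, 4, CS, 3); (Stats, 4, Math, 3); (Stats, 7, CS, 3); (Stats, 7, Math, 3); (Stats, 7, Stats, 4); (NULL, NULL, Art, 7); (NULL, NULL, Phys, NULL); (NULL, NULL, Stats, 7)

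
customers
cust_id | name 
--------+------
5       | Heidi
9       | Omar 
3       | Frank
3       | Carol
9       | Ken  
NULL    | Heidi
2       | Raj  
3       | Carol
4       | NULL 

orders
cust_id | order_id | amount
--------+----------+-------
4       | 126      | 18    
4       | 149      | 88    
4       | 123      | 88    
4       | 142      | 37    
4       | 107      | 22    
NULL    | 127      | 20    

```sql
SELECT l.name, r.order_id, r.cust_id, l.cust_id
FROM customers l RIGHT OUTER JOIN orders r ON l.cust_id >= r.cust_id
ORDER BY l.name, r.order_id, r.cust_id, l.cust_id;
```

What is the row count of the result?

RIGHT JOIN keeps every row from `orders`; unmatched rows get NULL for `customers`'s columns.
Matching on l.cust_id >= r.cust_id. A NULL in a compared column never satisfies the condition.
- l[0] cust_id=5 → 5 match(es) in r → 5 row(s).
- l[1] cust_id=9 → 5 match(es) in r → 5 row(s).
- l[2] cust_id=3 → no match.
- l[3] cust_id=3 → no match.
- l[4] cust_id=9 → 5 match(es) in r → 5 row(s).
- l[5] cust_id=NULL → no match.
- l[6] cust_id=2 → no match.
- l[7] cust_id=3 → no match.
- l[8] cust_id=4 → 5 match(es) in r → 5 row(s).
- plus 1 unmatched r row(s), each kept with NULL l columns.
Total: 20 matched + 1 padded = 21 rows.

21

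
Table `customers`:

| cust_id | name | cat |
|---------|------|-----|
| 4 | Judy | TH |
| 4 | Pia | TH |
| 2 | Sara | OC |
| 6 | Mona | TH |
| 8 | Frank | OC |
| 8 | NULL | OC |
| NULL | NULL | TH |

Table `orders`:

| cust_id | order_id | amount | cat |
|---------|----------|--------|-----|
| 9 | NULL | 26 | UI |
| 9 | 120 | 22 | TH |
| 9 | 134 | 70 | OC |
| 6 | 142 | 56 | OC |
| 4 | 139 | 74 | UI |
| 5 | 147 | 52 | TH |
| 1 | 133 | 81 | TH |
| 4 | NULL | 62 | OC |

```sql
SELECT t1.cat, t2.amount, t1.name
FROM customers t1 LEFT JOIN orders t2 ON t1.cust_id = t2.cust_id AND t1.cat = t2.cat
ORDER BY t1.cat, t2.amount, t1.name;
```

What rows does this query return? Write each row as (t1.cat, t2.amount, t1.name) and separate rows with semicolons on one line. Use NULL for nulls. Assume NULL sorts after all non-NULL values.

(OC, NULL, Frank); (OC, NULL, Sara); (OC, NULL, NULL); (TH, NULL, Judy); (TH, NULL, Mona); (TH, NULL, Pia); (TH, NULL, NULL)

LEFT JOIN keeps every row from `customers`; unmatched rows get NULL for `orders`'s columns.
Matching on t1.cust_id = t2.cust_id AND t1.cat = t2.cat. A NULL in a compared column never satisfies the condition.
- t1 (cust_id=4, cat=TH) has no partner → padded with NULL.
- t1 (cust_id=4, cat=TH) has no partner → padded with NULL.
- t1 (cust_id=2, cat=OC) has no partner → padded with NULL.
- t1 (cust_id=6, cat=TH) has no partner → padded with NULL.
- t1 (cust_id=8, cat=OC) has no partner → padded with NULL.
- t1 (cust_id=8, cat=OC) has no partner → padded with NULL.
- t1 (cust_id=NULL, cat=TH) has no partner → padded with NULL.
After projecting and ordering:
t1.cat | t2.amount | t1.name
OC | NULL | Frank
OC | NULL | Sara
OC | NULL | NULL
TH | NULL | Judy
TH | NULL | Mona
TH | NULL | Pia
TH | NULL | NULL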